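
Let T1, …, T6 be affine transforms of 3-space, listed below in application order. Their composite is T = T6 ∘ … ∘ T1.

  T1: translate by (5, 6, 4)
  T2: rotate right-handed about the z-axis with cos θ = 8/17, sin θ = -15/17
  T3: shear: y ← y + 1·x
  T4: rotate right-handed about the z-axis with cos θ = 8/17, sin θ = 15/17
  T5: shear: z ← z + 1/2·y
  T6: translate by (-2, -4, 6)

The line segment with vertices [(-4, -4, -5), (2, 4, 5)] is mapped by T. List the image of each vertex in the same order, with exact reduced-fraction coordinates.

image vertices: (-859/289, -274/289, 1886/289), (-1645/289, 3382/289, 6604/289)

T1 translate by (5, 6, 4): (-4, -4, -5) → (1, 2, -1); (2, 4, 5) → (7, 10, 9)
T2 rotate right-handed about the z-axis with cos θ = 8/17, sin θ = -15/17: (1, 2, -1) → (38/17, 1/17, -1); (7, 10, 9) → (206/17, -25/17, 9)
T3 shear: y ← y + 1·x: (38/17, 1/17, -1) → (38/17, 39/17, -1); (206/17, -25/17, 9) → (206/17, 181/17, 9)
T4 rotate right-handed about the z-axis with cos θ = 8/17, sin θ = 15/17: (38/17, 39/17, -1) → (-281/289, 882/289, -1); (206/17, 181/17, 9) → (-1067/289, 4538/289, 9)
T5 shear: z ← z + 1/2·y: (-281/289, 882/289, -1) → (-281/289, 882/289, 152/289); (-1067/289, 4538/289, 9) → (-1067/289, 4538/289, 4870/289)
T6 translate by (-2, -4, 6): (-281/289, 882/289, 152/289) → (-859/289, -274/289, 1886/289); (-1067/289, 4538/289, 4870/289) → (-1645/289, 3382/289, 6604/289)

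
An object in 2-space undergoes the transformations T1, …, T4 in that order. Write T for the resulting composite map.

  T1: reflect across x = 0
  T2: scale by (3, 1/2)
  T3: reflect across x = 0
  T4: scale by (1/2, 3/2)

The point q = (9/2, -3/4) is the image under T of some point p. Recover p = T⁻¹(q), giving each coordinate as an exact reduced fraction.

p = (3, -1)

T1 = [-1 0 0; 0 1 0; 0 0 1]
T2·T1 = [-3 0 0; 0 1/2 0; 0 0 1]
T3·…·T1 = [3 0 0; 0 1/2 0; 0 0 1]
T4·…·T1 = [3/2 0 0; 0 3/4 0; 0 0 1]
det M = 9/8; M⁻¹ = [2/3 0 0; 0 4/3 0; 0 0 1]
M⁻¹ · (9/2, -3/4)ᵀ = (3, -1)ᵀ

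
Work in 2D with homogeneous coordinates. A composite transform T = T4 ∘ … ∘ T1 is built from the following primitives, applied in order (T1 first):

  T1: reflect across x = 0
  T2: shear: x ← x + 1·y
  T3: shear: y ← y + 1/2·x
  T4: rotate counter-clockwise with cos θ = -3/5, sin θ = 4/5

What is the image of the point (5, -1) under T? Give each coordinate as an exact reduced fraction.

T1 reflect across x = 0: (5, -1) → (-5, -1)
T2 shear: x ← x + 1·y: (-5, -1) → (-6, -1)
T3 shear: y ← y + 1/2·x: (-6, -1) → (-6, -4)
T4 rotate counter-clockwise with cos θ = -3/5, sin θ = 4/5: (-6, -4) → (34/5, -12/5)

T(p) = (34/5, -12/5)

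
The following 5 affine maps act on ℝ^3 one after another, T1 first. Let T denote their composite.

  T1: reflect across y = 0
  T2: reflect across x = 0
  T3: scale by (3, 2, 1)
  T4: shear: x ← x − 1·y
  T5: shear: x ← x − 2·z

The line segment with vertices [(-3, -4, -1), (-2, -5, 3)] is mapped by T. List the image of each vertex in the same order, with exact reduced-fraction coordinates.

T1 reflect across y = 0: (-3, -4, -1) → (-3, 4, -1); (-2, -5, 3) → (-2, 5, 3)
T2 reflect across x = 0: (-3, 4, -1) → (3, 4, -1); (-2, 5, 3) → (2, 5, 3)
T3 scale by (3, 2, 1): (3, 4, -1) → (9, 8, -1); (2, 5, 3) → (6, 10, 3)
T4 shear: x ← x − 1·y: (9, 8, -1) → (1, 8, -1); (6, 10, 3) → (-4, 10, 3)
T5 shear: x ← x − 2·z: (1, 8, -1) → (3, 8, -1); (-4, 10, 3) → (-10, 10, 3)

image vertices: (3, 8, -1), (-10, 10, 3)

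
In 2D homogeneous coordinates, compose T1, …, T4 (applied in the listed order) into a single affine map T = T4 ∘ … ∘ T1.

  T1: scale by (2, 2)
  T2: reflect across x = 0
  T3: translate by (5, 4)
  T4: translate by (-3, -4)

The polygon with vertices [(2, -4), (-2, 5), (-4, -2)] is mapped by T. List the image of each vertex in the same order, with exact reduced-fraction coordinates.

T1 scale by (2, 2): (2, -4) → (4, -8); (-2, 5) → (-4, 10); (-4, -2) → (-8, -4)
T2 reflect across x = 0: (4, -8) → (-4, -8); (-4, 10) → (4, 10); (-8, -4) → (8, -4)
T3 translate by (5, 4): (-4, -8) → (1, -4); (4, 10) → (9, 14); (8, -4) → (13, 0)
T4 translate by (-3, -4): (1, -4) → (-2, -8); (9, 14) → (6, 10); (13, 0) → (10, -4)

image vertices: (-2, -8), (6, 10), (10, -4)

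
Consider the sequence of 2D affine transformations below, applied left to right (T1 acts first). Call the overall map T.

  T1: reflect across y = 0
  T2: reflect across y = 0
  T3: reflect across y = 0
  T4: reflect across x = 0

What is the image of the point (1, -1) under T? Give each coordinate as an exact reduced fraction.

T1 reflect across y = 0: (1, -1) → (1, 1)
T2 reflect across y = 0: (1, 1) → (1, -1)
T3 reflect across y = 0: (1, -1) → (1, 1)
T4 reflect across x = 0: (1, 1) → (-1, 1)

T(p) = (-1, 1)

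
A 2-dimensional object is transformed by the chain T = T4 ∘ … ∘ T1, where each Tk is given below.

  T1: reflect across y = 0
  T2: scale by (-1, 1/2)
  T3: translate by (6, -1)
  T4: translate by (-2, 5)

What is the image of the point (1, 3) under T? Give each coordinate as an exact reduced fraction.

T(p) = (3, 5/2)

T1 reflect across y = 0: (1, 3) → (1, -3)
T2 scale by (-1, 1/2): (1, -3) → (-1, -3/2)
T3 translate by (6, -1): (-1, -3/2) → (5, -5/2)
T4 translate by (-2, 5): (5, -5/2) → (3, 5/2)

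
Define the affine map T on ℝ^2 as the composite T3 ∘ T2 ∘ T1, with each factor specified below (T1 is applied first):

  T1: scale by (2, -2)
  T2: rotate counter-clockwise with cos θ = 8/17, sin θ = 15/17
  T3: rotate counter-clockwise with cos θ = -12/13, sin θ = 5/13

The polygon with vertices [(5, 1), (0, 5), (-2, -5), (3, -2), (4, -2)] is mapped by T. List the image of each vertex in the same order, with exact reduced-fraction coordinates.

image vertices: (-1990/221, -1058/221), (-1400/221, 1710/221), (2084/221, -1150/221), (-466/221, -1524/221), (-808/221, -1804/221)

T1 scale by (2, -2): (5, 1) → (10, -2); (0, 5) → (0, -10); (-2, -5) → (-4, 10); (3, -2) → (6, 4); (4, -2) → (8, 4)
T2 rotate counter-clockwise with cos θ = 8/17, sin θ = 15/17: (10, -2) → (110/17, 134/17); (0, -10) → (150/17, -80/17); (-4, 10) → (-182/17, 20/17); (6, 4) → (-12/17, 122/17); (8, 4) → (4/17, 152/17)
T3 rotate counter-clockwise with cos θ = -12/13, sin θ = 5/13: (110/17, 134/17) → (-1990/221, -1058/221); (150/17, -80/17) → (-1400/221, 1710/221); (-182/17, 20/17) → (2084/221, -1150/221); (-12/17, 122/17) → (-466/221, -1524/221); (4/17, 152/17) → (-808/221, -1804/221)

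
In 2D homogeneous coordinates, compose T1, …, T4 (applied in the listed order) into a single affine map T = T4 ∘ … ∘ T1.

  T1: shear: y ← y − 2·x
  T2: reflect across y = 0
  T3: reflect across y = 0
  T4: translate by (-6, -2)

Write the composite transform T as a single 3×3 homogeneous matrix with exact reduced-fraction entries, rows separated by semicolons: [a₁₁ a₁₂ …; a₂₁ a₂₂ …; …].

T1 = [1 0 0; -2 1 0; 0 0 1]
T2·T1 = [1 0 0; 2 -1 0; 0 0 1]
T3·…·T1 = [1 0 0; -2 1 0; 0 0 1]
T4·…·T1 = [1 0 -6; -2 1 -2; 0 0 1]

T = [1 0 -6; -2 1 -2; 0 0 1]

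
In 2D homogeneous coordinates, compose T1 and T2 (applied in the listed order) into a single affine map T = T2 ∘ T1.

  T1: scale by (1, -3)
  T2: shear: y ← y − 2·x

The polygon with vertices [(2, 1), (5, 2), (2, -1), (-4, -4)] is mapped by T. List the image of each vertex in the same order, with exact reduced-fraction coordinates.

image vertices: (2, -7), (5, -16), (2, -1), (-4, 20)

T1 scale by (1, -3): (2, 1) → (2, -3); (5, 2) → (5, -6); (2, -1) → (2, 3); (-4, -4) → (-4, 12)
T2 shear: y ← y − 2·x: (2, -3) → (2, -7); (5, -6) → (5, -16); (2, 3) → (2, -1); (-4, 12) → (-4, 20)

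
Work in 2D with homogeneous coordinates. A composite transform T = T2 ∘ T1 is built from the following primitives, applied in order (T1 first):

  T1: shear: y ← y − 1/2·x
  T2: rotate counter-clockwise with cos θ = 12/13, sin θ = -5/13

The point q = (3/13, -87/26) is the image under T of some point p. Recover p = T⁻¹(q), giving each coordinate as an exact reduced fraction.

T1 = [1 0 0; -1/2 1 0; 0 0 1]
T2·T1 = [19/26 5/13 0; -11/13 12/13 0; 0 0 1]
det M = 1; M⁻¹ = [12/13 -5/13 0; 11/13 19/26 0; 0 0 1]
M⁻¹ · (3/13, -87/26)ᵀ = (3/2, -9/4)ᵀ

p = (3/2, -9/4)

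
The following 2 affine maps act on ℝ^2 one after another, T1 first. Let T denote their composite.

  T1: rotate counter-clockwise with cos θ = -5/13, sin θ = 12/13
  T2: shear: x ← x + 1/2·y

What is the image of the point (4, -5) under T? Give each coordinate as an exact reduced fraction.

T(p) = (153/26, 73/13)

T1 rotate counter-clockwise with cos θ = -5/13, sin θ = 12/13: (4, -5) → (40/13, 73/13)
T2 shear: x ← x + 1/2·y: (40/13, 73/13) → (153/26, 73/13)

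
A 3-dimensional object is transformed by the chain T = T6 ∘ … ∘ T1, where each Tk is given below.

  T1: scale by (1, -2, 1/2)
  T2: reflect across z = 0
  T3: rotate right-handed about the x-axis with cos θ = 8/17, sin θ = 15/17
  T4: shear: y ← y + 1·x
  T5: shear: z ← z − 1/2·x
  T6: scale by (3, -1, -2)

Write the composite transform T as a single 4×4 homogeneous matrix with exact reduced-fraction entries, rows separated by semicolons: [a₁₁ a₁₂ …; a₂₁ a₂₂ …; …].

T = [3 0 0 0; -1 16/17 -15/34 0; 1 60/17 8/17 0; 0 0 0 1]

T1 = [1 0 0 0; 0 -2 0 0; 0 0 1/2 0; 0 0 0 1]
T2·T1 = [1 0 0 0; 0 -2 0 0; 0 0 -1/2 0; 0 0 0 1]
T3·…·T1 = [1 0 0 0; 0 -16/17 15/34 0; 0 -30/17 -4/17 0; 0 0 0 1]
T4·…·T1 = [1 0 0 0; 1 -16/17 15/34 0; 0 -30/17 -4/17 0; 0 0 0 1]
T5·…·T1 = [1 0 0 0; 1 -16/17 15/34 0; -1/2 -30/17 -4/17 0; 0 0 0 1]
T6·…·T1 = [3 0 0 0; -1 16/17 -15/34 0; 1 60/17 8/17 0; 0 0 0 1]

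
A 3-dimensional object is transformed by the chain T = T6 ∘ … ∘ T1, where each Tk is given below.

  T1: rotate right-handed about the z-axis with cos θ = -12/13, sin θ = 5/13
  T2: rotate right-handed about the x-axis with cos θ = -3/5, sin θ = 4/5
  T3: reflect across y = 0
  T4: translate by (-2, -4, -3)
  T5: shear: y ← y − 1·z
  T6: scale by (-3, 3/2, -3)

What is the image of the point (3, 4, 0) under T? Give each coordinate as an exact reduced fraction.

T(p) = (246/13, -48/65, 981/65)

T1 rotate right-handed about the z-axis with cos θ = -12/13, sin θ = 5/13: (3, 4, 0) → (-56/13, -33/13, 0)
T2 rotate right-handed about the x-axis with cos θ = -3/5, sin θ = 4/5: (-56/13, -33/13, 0) → (-56/13, 99/65, -132/65)
T3 reflect across y = 0: (-56/13, 99/65, -132/65) → (-56/13, -99/65, -132/65)
T4 translate by (-2, -4, -3): (-56/13, -99/65, -132/65) → (-82/13, -359/65, -327/65)
T5 shear: y ← y − 1·z: (-82/13, -359/65, -327/65) → (-82/13, -32/65, -327/65)
T6 scale by (-3, 3/2, -3): (-82/13, -32/65, -327/65) → (246/13, -48/65, 981/65)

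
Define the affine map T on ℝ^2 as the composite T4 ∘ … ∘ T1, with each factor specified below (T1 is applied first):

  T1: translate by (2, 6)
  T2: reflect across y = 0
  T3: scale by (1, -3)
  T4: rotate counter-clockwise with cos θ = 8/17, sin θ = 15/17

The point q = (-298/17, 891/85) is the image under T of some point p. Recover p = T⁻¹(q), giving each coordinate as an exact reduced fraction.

p = (-1, 4/5)

T1 = [1 0 2; 0 1 6; 0 0 1]
T2·T1 = [1 0 2; 0 -1 -6; 0 0 1]
T3·…·T1 = [1 0 2; 0 3 18; 0 0 1]
T4·…·T1 = [8/17 -45/17 -254/17; 15/17 24/17 174/17; 0 0 1]
det M = 3; M⁻¹ = [8/17 15/17 -2; -5/17 8/51 -6; 0 0 1]
M⁻¹ · (-298/17, 891/85)ᵀ = (-1, 4/5)ᵀ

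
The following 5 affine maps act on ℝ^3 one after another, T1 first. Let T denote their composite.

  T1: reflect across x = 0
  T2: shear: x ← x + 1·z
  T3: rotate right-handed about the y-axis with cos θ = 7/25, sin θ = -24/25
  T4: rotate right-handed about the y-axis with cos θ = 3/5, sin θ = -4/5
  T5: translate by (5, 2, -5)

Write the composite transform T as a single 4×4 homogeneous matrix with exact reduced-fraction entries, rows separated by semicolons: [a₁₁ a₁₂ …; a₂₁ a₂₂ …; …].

T = [3/5 0 -7/5 5; 0 1 0 2; -4/5 0 1/5 -5; 0 0 0 1]

T1 = [-1 0 0 0; 0 1 0 0; 0 0 1 0; 0 0 0 1]
T2·T1 = [-1 0 1 0; 0 1 0 0; 0 0 1 0; 0 0 0 1]
T3·…·T1 = [-7/25 0 -17/25 0; 0 1 0 0; -24/25 0 31/25 0; 0 0 0 1]
T4·…·T1 = [3/5 0 -7/5 0; 0 1 0 0; -4/5 0 1/5 0; 0 0 0 1]
T5·…·T1 = [3/5 0 -7/5 5; 0 1 0 2; -4/5 0 1/5 -5; 0 0 0 1]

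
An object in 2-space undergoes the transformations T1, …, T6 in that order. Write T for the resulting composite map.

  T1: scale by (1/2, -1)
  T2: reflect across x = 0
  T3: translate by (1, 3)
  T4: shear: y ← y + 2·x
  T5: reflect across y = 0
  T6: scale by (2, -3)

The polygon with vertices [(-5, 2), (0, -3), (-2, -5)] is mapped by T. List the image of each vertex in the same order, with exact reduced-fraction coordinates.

image vertices: (7, 24), (2, 24), (4, 36)

T1 scale by (1/2, -1): (-5, 2) → (-5/2, -2); (0, -3) → (0, 3); (-2, -5) → (-1, 5)
T2 reflect across x = 0: (-5/2, -2) → (5/2, -2); (0, 3) → (0, 3); (-1, 5) → (1, 5)
T3 translate by (1, 3): (5/2, -2) → (7/2, 1); (0, 3) → (1, 6); (1, 5) → (2, 8)
T4 shear: y ← y + 2·x: (7/2, 1) → (7/2, 8); (1, 6) → (1, 8); (2, 8) → (2, 12)
T5 reflect across y = 0: (7/2, 8) → (7/2, -8); (1, 8) → (1, -8); (2, 12) → (2, -12)
T6 scale by (2, -3): (7/2, -8) → (7, 24); (1, -8) → (2, 24); (2, -12) → (4, 36)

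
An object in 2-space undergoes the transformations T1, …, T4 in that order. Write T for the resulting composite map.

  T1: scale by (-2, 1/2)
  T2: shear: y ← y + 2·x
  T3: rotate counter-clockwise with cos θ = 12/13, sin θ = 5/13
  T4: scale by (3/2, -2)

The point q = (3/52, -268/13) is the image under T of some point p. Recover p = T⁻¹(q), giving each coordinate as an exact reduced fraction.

p = (-2, 3)

T1 = [-2 0 0; 0 1/2 0; 0 0 1]
T2·T1 = [-2 0 0; -4 1/2 0; 0 0 1]
T3·…·T1 = [-4/13 -5/26 0; -58/13 6/13 0; 0 0 1]
T4·…·T1 = [-6/13 -15/52 0; 116/13 -12/13 0; 0 0 1]
det M = 3; M⁻¹ = [-4/13 5/52 0; -116/39 -2/13 0; 0 0 1]
M⁻¹ · (3/52, -268/13)ᵀ = (-2, 3)ᵀ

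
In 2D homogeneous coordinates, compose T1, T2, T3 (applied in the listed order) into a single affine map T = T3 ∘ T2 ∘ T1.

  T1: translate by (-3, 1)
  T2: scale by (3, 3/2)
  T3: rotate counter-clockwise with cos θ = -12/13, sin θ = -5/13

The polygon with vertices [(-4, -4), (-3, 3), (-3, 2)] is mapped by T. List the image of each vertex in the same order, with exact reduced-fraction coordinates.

T1 translate by (-3, 1): (-4, -4) → (-7, -3); (-3, 3) → (-6, 4); (-3, 2) → (-6, 3)
T2 scale by (3, 3/2): (-7, -3) → (-21, -9/2); (-6, 4) → (-18, 6); (-6, 3) → (-18, 9/2)
T3 rotate counter-clockwise with cos θ = -12/13, sin θ = -5/13: (-21, -9/2) → (459/26, 159/13); (-18, 6) → (246/13, 18/13); (-18, 9/2) → (477/26, 36/13)

image vertices: (459/26, 159/13), (246/13, 18/13), (477/26, 36/13)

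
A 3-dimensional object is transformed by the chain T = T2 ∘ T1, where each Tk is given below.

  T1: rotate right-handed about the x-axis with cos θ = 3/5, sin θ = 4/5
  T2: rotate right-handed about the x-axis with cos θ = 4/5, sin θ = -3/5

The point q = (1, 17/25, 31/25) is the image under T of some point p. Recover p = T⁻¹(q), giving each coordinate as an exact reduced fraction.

p = (1, 1, 1)

T1 = [1 0 0 0; 0 3/5 -4/5 0; 0 4/5 3/5 0; 0 0 0 1]
T2·T1 = [1 0 0 0; 0 24/25 -7/25 0; 0 7/25 24/25 0; 0 0 0 1]
det M = 1; M⁻¹ = [1 0 0 0; 0 24/25 7/25 0; 0 -7/25 24/25 0; 0 0 0 1]
M⁻¹ · (1, 17/25, 31/25)ᵀ = (1, 1, 1)ᵀ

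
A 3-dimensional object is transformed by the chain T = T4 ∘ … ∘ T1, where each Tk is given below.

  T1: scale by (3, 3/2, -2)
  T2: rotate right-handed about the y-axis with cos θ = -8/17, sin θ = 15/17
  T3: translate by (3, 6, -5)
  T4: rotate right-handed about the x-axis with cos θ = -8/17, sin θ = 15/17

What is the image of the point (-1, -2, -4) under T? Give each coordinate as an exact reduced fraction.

T(p) = (195/17, 1152/289, 1597/289)

T1 scale by (3, 3/2, -2): (-1, -2, -4) → (-3, -3, 8)
T2 rotate right-handed about the y-axis with cos θ = -8/17, sin θ = 15/17: (-3, -3, 8) → (144/17, -3, -19/17)
T3 translate by (3, 6, -5): (144/17, -3, -19/17) → (195/17, 3, -104/17)
T4 rotate right-handed about the x-axis with cos θ = -8/17, sin θ = 15/17: (195/17, 3, -104/17) → (195/17, 1152/289, 1597/289)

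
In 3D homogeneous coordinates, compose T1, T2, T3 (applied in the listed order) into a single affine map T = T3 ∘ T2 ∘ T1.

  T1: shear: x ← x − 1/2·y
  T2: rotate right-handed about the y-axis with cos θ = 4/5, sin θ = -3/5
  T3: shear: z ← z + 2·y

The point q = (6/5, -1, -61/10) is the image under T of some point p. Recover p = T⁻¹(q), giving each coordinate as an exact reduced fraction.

p = (-2, -1, -4)

T1 = [1 -1/2 0 0; 0 1 0 0; 0 0 1 0; 0 0 0 1]
T2·T1 = [4/5 -2/5 -3/5 0; 0 1 0 0; 3/5 -3/10 4/5 0; 0 0 0 1]
T3·…·T1 = [4/5 -2/5 -3/5 0; 0 1 0 0; 3/5 17/10 4/5 0; 0 0 0 1]
det M = 1; M⁻¹ = [4/5 -7/10 3/5 0; 0 1 0 0; -3/5 -8/5 4/5 0; 0 0 0 1]
M⁻¹ · (6/5, -1, -61/10)ᵀ = (-2, -1, -4)ᵀ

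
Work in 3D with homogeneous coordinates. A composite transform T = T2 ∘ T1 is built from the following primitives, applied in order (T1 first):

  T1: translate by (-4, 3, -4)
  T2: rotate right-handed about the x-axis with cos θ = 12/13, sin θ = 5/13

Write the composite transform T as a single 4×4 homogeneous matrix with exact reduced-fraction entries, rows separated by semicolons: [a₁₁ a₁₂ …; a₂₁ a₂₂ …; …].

T1 = [1 0 0 -4; 0 1 0 3; 0 0 1 -4; 0 0 0 1]
T2·T1 = [1 0 0 -4; 0 12/13 -5/13 56/13; 0 5/13 12/13 -33/13; 0 0 0 1]

T = [1 0 0 -4; 0 12/13 -5/13 56/13; 0 5/13 12/13 -33/13; 0 0 0 1]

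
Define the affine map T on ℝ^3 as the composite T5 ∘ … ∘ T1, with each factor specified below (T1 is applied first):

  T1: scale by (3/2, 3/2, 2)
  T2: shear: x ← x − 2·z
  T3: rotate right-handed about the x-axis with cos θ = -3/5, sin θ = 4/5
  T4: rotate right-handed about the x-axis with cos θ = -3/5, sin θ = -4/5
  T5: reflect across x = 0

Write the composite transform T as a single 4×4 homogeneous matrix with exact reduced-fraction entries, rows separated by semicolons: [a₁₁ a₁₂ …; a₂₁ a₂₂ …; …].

T = [-3/2 0 4 0; 0 3/2 0 0; 0 0 2 0; 0 0 0 1]

T1 = [3/2 0 0 0; 0 3/2 0 0; 0 0 2 0; 0 0 0 1]
T2·T1 = [3/2 0 -4 0; 0 3/2 0 0; 0 0 2 0; 0 0 0 1]
T3·…·T1 = [3/2 0 -4 0; 0 -9/10 -8/5 0; 0 6/5 -6/5 0; 0 0 0 1]
T4·…·T1 = [3/2 0 -4 0; 0 3/2 0 0; 0 0 2 0; 0 0 0 1]
T5·…·T1 = [-3/2 0 4 0; 0 3/2 0 0; 0 0 2 0; 0 0 0 1]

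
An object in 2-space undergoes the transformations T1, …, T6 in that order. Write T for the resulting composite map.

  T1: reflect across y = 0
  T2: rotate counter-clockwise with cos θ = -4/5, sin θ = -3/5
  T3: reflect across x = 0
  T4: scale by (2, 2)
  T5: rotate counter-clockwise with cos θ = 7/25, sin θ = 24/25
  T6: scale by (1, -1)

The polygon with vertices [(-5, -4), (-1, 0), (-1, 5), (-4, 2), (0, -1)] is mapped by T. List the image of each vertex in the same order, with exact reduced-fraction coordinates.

T1 reflect across y = 0: (-5, -4) → (-5, 4); (-1, 0) → (-1, 0); (-1, 5) → (-1, -5); (-4, 2) → (-4, -2); (0, -1) → (0, 1)
T2 rotate counter-clockwise with cos θ = -4/5, sin θ = -3/5: (-5, 4) → (32/5, -1/5); (-1, 0) → (4/5, 3/5); (-1, -5) → (-11/5, 23/5); (-4, -2) → (2, 4); (0, 1) → (3/5, -4/5)
T3 reflect across x = 0: (32/5, -1/5) → (-32/5, -1/5); (4/5, 3/5) → (-4/5, 3/5); (-11/5, 23/5) → (11/5, 23/5); (2, 4) → (-2, 4); (3/5, -4/5) → (-3/5, -4/5)
T4 scale by (2, 2): (-32/5, -1/5) → (-64/5, -2/5); (-4/5, 3/5) → (-8/5, 6/5); (11/5, 23/5) → (22/5, 46/5); (-2, 4) → (-4, 8); (-3/5, -4/5) → (-6/5, -8/5)
T5 rotate counter-clockwise with cos θ = 7/25, sin θ = 24/25: (-64/5, -2/5) → (-16/5, -62/5); (-8/5, 6/5) → (-8/5, -6/5); (22/5, 46/5) → (-38/5, 34/5); (-4, 8) → (-44/5, -8/5); (-6/5, -8/5) → (6/5, -8/5)
T6 scale by (1, -1): (-16/5, -62/5) → (-16/5, 62/5); (-8/5, -6/5) → (-8/5, 6/5); (-38/5, 34/5) → (-38/5, -34/5); (-44/5, -8/5) → (-44/5, 8/5); (6/5, -8/5) → (6/5, 8/5)

image vertices: (-16/5, 62/5), (-8/5, 6/5), (-38/5, -34/5), (-44/5, 8/5), (6/5, 8/5)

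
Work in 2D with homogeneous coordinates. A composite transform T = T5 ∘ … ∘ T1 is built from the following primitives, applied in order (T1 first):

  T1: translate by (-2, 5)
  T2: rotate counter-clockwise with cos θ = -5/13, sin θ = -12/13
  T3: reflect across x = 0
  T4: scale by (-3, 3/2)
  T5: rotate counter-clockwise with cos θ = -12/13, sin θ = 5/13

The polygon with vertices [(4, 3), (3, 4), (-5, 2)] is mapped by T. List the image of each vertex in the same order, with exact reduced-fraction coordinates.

image vertices: (-2616/169, 2442/169), (-6561/338, 2571/169), (-9303/338, 903/169)

T1 translate by (-2, 5): (4, 3) → (2, 8); (3, 4) → (1, 9); (-5, 2) → (-7, 7)
T2 rotate counter-clockwise with cos θ = -5/13, sin θ = -12/13: (2, 8) → (86/13, -64/13); (1, 9) → (103/13, -57/13); (-7, 7) → (119/13, 49/13)
T3 reflect across x = 0: (86/13, -64/13) → (-86/13, -64/13); (103/13, -57/13) → (-103/13, -57/13); (119/13, 49/13) → (-119/13, 49/13)
T4 scale by (-3, 3/2): (-86/13, -64/13) → (258/13, -96/13); (-103/13, -57/13) → (309/13, -171/26); (-119/13, 49/13) → (357/13, 147/26)
T5 rotate counter-clockwise with cos θ = -12/13, sin θ = 5/13: (258/13, -96/13) → (-2616/169, 2442/169); (309/13, -171/26) → (-6561/338, 2571/169); (357/13, 147/26) → (-9303/338, 903/169)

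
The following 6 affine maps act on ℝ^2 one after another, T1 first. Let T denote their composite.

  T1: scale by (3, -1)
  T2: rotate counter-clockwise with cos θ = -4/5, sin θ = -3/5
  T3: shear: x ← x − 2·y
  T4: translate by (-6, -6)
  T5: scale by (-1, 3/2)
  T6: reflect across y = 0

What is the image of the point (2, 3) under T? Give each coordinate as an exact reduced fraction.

T(p) = (51/5, 54/5)

T1 scale by (3, -1): (2, 3) → (6, -3)
T2 rotate counter-clockwise with cos θ = -4/5, sin θ = -3/5: (6, -3) → (-33/5, -6/5)
T3 shear: x ← x − 2·y: (-33/5, -6/5) → (-21/5, -6/5)
T4 translate by (-6, -6): (-21/5, -6/5) → (-51/5, -36/5)
T5 scale by (-1, 3/2): (-51/5, -36/5) → (51/5, -54/5)
T6 reflect across y = 0: (51/5, -54/5) → (51/5, 54/5)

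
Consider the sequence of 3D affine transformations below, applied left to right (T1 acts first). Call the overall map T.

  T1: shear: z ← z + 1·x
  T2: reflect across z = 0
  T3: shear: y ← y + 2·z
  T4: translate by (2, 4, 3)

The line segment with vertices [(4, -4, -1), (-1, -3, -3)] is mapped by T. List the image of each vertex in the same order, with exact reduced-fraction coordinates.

image vertices: (6, -6, 0), (1, 9, 7)

T1 shear: z ← z + 1·x: (4, -4, -1) → (4, -4, 3); (-1, -3, -3) → (-1, -3, -4)
T2 reflect across z = 0: (4, -4, 3) → (4, -4, -3); (-1, -3, -4) → (-1, -3, 4)
T3 shear: y ← y + 2·z: (4, -4, -3) → (4, -10, -3); (-1, -3, 4) → (-1, 5, 4)
T4 translate by (2, 4, 3): (4, -10, -3) → (6, -6, 0); (-1, 5, 4) → (1, 9, 7)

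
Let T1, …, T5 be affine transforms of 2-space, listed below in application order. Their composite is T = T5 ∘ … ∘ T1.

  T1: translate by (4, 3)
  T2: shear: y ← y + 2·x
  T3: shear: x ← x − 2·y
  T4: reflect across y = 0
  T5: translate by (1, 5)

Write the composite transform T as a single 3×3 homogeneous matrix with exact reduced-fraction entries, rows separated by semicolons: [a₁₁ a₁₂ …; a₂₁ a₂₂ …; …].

T = [-3 -2 -17; -2 -1 -6; 0 0 1]

T1 = [1 0 4; 0 1 3; 0 0 1]
T2·T1 = [1 0 4; 2 1 11; 0 0 1]
T3·…·T1 = [-3 -2 -18; 2 1 11; 0 0 1]
T4·…·T1 = [-3 -2 -18; -2 -1 -11; 0 0 1]
T5·…·T1 = [-3 -2 -17; -2 -1 -6; 0 0 1]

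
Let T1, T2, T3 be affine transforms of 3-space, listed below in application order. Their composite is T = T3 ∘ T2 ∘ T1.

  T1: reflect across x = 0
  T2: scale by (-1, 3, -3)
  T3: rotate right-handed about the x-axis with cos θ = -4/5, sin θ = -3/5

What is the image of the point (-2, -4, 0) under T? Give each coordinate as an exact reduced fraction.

T(p) = (-2, 48/5, 36/5)

T1 reflect across x = 0: (-2, -4, 0) → (2, -4, 0)
T2 scale by (-1, 3, -3): (2, -4, 0) → (-2, -12, 0)
T3 rotate right-handed about the x-axis with cos θ = -4/5, sin θ = -3/5: (-2, -12, 0) → (-2, 48/5, 36/5)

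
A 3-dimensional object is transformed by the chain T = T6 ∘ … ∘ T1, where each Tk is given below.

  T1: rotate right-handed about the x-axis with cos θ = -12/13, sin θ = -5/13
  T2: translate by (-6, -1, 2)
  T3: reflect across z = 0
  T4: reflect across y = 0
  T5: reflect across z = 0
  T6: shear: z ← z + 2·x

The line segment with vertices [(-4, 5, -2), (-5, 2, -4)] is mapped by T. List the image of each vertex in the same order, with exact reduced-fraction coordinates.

image vertices: (-10, 83/13, -235/13), (-11, 57/13, -222/13)

T1 rotate right-handed about the x-axis with cos θ = -12/13, sin θ = -5/13: (-4, 5, -2) → (-4, -70/13, -1/13); (-5, 2, -4) → (-5, -44/13, 38/13)
T2 translate by (-6, -1, 2): (-4, -70/13, -1/13) → (-10, -83/13, 25/13); (-5, -44/13, 38/13) → (-11, -57/13, 64/13)
T3 reflect across z = 0: (-10, -83/13, 25/13) → (-10, -83/13, -25/13); (-11, -57/13, 64/13) → (-11, -57/13, -64/13)
T4 reflect across y = 0: (-10, -83/13, -25/13) → (-10, 83/13, -25/13); (-11, -57/13, -64/13) → (-11, 57/13, -64/13)
T5 reflect across z = 0: (-10, 83/13, -25/13) → (-10, 83/13, 25/13); (-11, 57/13, -64/13) → (-11, 57/13, 64/13)
T6 shear: z ← z + 2·x: (-10, 83/13, 25/13) → (-10, 83/13, -235/13); (-11, 57/13, 64/13) → (-11, 57/13, -222/13)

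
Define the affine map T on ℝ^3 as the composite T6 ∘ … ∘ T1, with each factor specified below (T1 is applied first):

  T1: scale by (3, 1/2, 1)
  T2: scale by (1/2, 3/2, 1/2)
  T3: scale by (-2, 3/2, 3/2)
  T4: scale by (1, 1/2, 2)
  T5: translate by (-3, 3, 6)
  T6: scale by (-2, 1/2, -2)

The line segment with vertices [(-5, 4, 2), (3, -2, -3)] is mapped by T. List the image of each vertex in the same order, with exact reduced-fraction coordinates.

image vertices: (-24, 21/8, -18), (24, 15/16, -3)

T1 scale by (3, 1/2, 1): (-5, 4, 2) → (-15, 2, 2); (3, -2, -3) → (9, -1, -3)
T2 scale by (1/2, 3/2, 1/2): (-15, 2, 2) → (-15/2, 3, 1); (9, -1, -3) → (9/2, -3/2, -3/2)
T3 scale by (-2, 3/2, 3/2): (-15/2, 3, 1) → (15, 9/2, 3/2); (9/2, -3/2, -3/2) → (-9, -9/4, -9/4)
T4 scale by (1, 1/2, 2): (15, 9/2, 3/2) → (15, 9/4, 3); (-9, -9/4, -9/4) → (-9, -9/8, -9/2)
T5 translate by (-3, 3, 6): (15, 9/4, 3) → (12, 21/4, 9); (-9, -9/8, -9/2) → (-12, 15/8, 3/2)
T6 scale by (-2, 1/2, -2): (12, 21/4, 9) → (-24, 21/8, -18); (-12, 15/8, 3/2) → (24, 15/16, -3)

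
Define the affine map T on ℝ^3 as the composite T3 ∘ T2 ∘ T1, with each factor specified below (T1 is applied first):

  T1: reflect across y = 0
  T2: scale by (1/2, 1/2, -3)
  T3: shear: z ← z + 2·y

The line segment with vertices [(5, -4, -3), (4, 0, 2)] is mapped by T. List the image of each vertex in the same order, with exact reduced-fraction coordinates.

image vertices: (5/2, 2, 13), (2, 0, -6)

T1 reflect across y = 0: (5, -4, -3) → (5, 4, -3); (4, 0, 2) → (4, 0, 2)
T2 scale by (1/2, 1/2, -3): (5, 4, -3) → (5/2, 2, 9); (4, 0, 2) → (2, 0, -6)
T3 shear: z ← z + 2·y: (5/2, 2, 9) → (5/2, 2, 13); (2, 0, -6) → (2, 0, -6)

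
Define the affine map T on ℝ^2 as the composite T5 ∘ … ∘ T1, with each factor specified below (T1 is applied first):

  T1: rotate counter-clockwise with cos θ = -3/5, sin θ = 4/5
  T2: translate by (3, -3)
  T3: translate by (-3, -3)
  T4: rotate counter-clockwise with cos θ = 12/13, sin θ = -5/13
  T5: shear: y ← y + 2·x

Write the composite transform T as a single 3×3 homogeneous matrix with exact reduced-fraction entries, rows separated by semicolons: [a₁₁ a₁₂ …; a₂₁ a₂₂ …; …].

T = [-16/65 -63/65 -30/13; 31/65 -142/65 -132/13; 0 0 1]

T1 = [-3/5 -4/5 0; 4/5 -3/5 0; 0 0 1]
T2·T1 = [-3/5 -4/5 3; 4/5 -3/5 -3; 0 0 1]
T3·…·T1 = [-3/5 -4/5 0; 4/5 -3/5 -6; 0 0 1]
T4·…·T1 = [-16/65 -63/65 -30/13; 63/65 -16/65 -72/13; 0 0 1]
T5·…·T1 = [-16/65 -63/65 -30/13; 31/65 -142/65 -132/13; 0 0 1]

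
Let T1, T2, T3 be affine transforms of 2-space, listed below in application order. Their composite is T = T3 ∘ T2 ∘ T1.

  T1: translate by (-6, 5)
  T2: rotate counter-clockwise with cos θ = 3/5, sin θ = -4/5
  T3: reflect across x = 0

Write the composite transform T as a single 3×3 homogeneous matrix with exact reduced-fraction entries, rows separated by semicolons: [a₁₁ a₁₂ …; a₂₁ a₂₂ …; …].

T = [-3/5 -4/5 -2/5; -4/5 3/5 39/5; 0 0 1]

T1 = [1 0 -6; 0 1 5; 0 0 1]
T2·T1 = [3/5 4/5 2/5; -4/5 3/5 39/5; 0 0 1]
T3·…·T1 = [-3/5 -4/5 -2/5; -4/5 3/5 39/5; 0 0 1]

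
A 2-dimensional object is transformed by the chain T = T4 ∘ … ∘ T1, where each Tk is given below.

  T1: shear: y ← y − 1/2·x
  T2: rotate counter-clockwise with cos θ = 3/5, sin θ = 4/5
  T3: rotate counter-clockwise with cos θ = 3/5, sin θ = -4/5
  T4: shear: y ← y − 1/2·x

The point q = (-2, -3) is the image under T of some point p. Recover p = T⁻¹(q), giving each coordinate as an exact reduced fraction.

T1 = [1 0 0; -1/2 1 0; 0 0 1]
T2·T1 = [1 -4/5 0; 1/2 3/5 0; 0 0 1]
T3·…·T1 = [1 0 0; -1/2 1 0; 0 0 1]
T4·…·T1 = [1 0 0; -1 1 0; 0 0 1]
det M = 1; M⁻¹ = [1 0 0; 1 1 0; 0 0 1]
M⁻¹ · (-2, -3)ᵀ = (-2, -5)ᵀ

p = (-2, -5)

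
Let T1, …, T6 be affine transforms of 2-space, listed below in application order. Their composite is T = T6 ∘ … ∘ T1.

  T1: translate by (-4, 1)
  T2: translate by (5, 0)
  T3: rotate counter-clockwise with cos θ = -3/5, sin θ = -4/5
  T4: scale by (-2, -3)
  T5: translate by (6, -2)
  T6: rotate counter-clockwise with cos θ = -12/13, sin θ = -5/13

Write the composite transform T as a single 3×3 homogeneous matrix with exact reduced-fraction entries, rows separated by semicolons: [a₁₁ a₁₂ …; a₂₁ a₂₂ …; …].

T = [-12/65 141/65 -281/65; -174/65 -68/65 -272/65; 0 0 1]

T1 = [1 0 -4; 0 1 1; 0 0 1]
T2·T1 = [1 0 1; 0 1 1; 0 0 1]
T3·…·T1 = [-3/5 4/5 1/5; -4/5 -3/5 -7/5; 0 0 1]
T4·…·T1 = [6/5 -8/5 -2/5; 12/5 9/5 21/5; 0 0 1]
T5·…·T1 = [6/5 -8/5 28/5; 12/5 9/5 11/5; 0 0 1]
T6·…·T1 = [-12/65 141/65 -281/65; -174/65 -68/65 -272/65; 0 0 1]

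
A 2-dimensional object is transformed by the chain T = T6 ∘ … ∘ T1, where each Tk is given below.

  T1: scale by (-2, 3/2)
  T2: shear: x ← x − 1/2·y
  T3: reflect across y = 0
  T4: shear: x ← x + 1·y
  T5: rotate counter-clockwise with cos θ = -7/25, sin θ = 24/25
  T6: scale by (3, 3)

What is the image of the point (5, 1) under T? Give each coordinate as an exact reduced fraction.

T1 scale by (-2, 3/2): (5, 1) → (-10, 3/2)
T2 shear: x ← x − 1/2·y: (-10, 3/2) → (-43/4, 3/2)
T3 reflect across y = 0: (-43/4, 3/2) → (-43/4, -3/2)
T4 shear: x ← x + 1·y: (-43/4, -3/2) → (-49/4, -3/2)
T5 rotate counter-clockwise with cos θ = -7/25, sin θ = 24/25: (-49/4, -3/2) → (487/100, -567/50)
T6 scale by (3, 3): (487/100, -567/50) → (1461/100, -1701/50)

T(p) = (1461/100, -1701/50)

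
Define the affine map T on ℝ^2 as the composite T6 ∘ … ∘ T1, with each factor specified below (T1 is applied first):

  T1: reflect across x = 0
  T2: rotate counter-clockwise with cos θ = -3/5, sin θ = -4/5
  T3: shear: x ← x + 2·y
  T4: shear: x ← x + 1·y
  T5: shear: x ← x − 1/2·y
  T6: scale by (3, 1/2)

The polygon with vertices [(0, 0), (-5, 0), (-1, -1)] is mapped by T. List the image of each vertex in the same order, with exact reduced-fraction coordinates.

T1 reflect across x = 0: (0, 0) → (0, 0); (-5, 0) → (5, 0); (-1, -1) → (1, -1)
T2 rotate counter-clockwise with cos θ = -3/5, sin θ = -4/5: (0, 0) → (0, 0); (5, 0) → (-3, -4); (1, -1) → (-7/5, -1/5)
T3 shear: x ← x + 2·y: (0, 0) → (0, 0); (-3, -4) → (-11, -4); (-7/5, -1/5) → (-9/5, -1/5)
T4 shear: x ← x + 1·y: (0, 0) → (0, 0); (-11, -4) → (-15, -4); (-9/5, -1/5) → (-2, -1/5)
T5 shear: x ← x − 1/2·y: (0, 0) → (0, 0); (-15, -4) → (-13, -4); (-2, -1/5) → (-19/10, -1/5)
T6 scale by (3, 1/2): (0, 0) → (0, 0); (-13, -4) → (-39, -2); (-19/10, -1/5) → (-57/10, -1/10)

image vertices: (0, 0), (-39, -2), (-57/10, -1/10)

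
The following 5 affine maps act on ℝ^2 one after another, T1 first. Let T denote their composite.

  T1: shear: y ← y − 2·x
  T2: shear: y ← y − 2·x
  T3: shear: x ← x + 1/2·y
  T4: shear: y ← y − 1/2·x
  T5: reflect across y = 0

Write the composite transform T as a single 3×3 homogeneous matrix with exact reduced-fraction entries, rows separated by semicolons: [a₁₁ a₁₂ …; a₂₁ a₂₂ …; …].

T1 = [1 0 0; -2 1 0; 0 0 1]
T2·T1 = [1 0 0; -4 1 0; 0 0 1]
T3·…·T1 = [-1 1/2 0; -4 1 0; 0 0 1]
T4·…·T1 = [-1 1/2 0; -7/2 3/4 0; 0 0 1]
T5·…·T1 = [-1 1/2 0; 7/2 -3/4 0; 0 0 1]

T = [-1 1/2 0; 7/2 -3/4 0; 0 0 1]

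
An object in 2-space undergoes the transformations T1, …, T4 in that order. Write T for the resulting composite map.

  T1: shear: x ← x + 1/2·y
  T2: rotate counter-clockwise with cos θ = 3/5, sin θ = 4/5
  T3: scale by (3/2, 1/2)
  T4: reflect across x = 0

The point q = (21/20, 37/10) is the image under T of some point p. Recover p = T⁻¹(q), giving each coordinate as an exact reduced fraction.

p = (3, 5)

T1 = [1 1/2 0; 0 1 0; 0 0 1]
T2·T1 = [3/5 -1/2 0; 4/5 1 0; 0 0 1]
T3·…·T1 = [9/10 -3/4 0; 2/5 1/2 0; 0 0 1]
T4·…·T1 = [-9/10 3/4 0; 2/5 1/2 0; 0 0 1]
det M = -3/4; M⁻¹ = [-2/3 1 0; 8/15 6/5 0; 0 0 1]
M⁻¹ · (21/20, 37/10)ᵀ = (3, 5)ᵀ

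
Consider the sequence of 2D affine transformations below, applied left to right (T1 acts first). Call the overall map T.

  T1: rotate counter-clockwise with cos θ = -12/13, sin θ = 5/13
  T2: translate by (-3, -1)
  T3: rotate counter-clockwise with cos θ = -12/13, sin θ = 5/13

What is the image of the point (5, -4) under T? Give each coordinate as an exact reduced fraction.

T1 rotate counter-clockwise with cos θ = -12/13, sin θ = 5/13: (5, -4) → (-40/13, 73/13)
T2 translate by (-3, -1): (-40/13, 73/13) → (-79/13, 60/13)
T3 rotate counter-clockwise with cos θ = -12/13, sin θ = 5/13: (-79/13, 60/13) → (648/169, -1115/169)

T(p) = (648/169, -1115/169)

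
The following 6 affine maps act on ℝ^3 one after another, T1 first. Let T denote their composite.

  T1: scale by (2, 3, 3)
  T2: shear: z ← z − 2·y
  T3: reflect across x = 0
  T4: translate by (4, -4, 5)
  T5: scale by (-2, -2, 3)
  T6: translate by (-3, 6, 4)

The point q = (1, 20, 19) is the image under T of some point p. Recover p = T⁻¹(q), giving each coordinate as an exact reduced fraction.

T1 = [2 0 0 0; 0 3 0 0; 0 0 3 0; 0 0 0 1]
T2·T1 = [2 0 0 0; 0 3 0 0; 0 -6 3 0; 0 0 0 1]
T3·…·T1 = [-2 0 0 0; 0 3 0 0; 0 -6 3 0; 0 0 0 1]
T4·…·T1 = [-2 0 0 4; 0 3 0 -4; 0 -6 3 5; 0 0 0 1]
T5·…·T1 = [4 0 0 -8; 0 -6 0 8; 0 -18 9 15; 0 0 0 1]
T6·…·T1 = [4 0 0 -11; 0 -6 0 14; 0 -18 9 19; 0 0 0 1]
det M = -216; M⁻¹ = [1/4 0 0 11/4; 0 -1/6 0 7/3; 0 -1/3 1/9 23/9; 0 0 0 1]
M⁻¹ · (1, 20, 19)ᵀ = (3, -1, -2)ᵀ

p = (3, -1, -2)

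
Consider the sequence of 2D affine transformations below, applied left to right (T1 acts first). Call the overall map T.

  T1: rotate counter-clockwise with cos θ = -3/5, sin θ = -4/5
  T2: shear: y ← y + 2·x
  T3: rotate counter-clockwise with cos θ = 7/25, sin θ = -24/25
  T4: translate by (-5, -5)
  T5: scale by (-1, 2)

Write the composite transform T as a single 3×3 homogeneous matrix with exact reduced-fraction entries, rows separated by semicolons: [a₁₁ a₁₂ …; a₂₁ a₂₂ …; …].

T1 = [-3/5 4/5 0; -4/5 -3/5 0; 0 0 1]
T2·T1 = [-3/5 4/5 0; -2 1 0; 0 0 1]
T3·…·T1 = [-261/125 148/125 0; 2/125 -61/125 0; 0 0 1]
T4·…·T1 = [-261/125 148/125 -5; 2/125 -61/125 -5; 0 0 1]
T5·…·T1 = [261/125 -148/125 5; 4/125 -122/125 -10; 0 0 1]

T = [261/125 -148/125 5; 4/125 -122/125 -10; 0 0 1]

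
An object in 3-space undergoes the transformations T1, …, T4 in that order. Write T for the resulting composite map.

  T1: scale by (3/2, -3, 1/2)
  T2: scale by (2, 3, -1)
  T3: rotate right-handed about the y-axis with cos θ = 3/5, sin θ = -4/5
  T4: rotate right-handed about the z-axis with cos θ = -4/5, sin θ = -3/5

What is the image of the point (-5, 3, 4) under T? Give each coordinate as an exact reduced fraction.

T(p) = (-257/25, 651/25, -66/5)

T1 scale by (3/2, -3, 1/2): (-5, 3, 4) → (-15/2, -9, 2)
T2 scale by (2, 3, -1): (-15/2, -9, 2) → (-15, -27, -2)
T3 rotate right-handed about the y-axis with cos θ = 3/5, sin θ = -4/5: (-15, -27, -2) → (-37/5, -27, -66/5)
T4 rotate right-handed about the z-axis with cos θ = -4/5, sin θ = -3/5: (-37/5, -27, -66/5) → (-257/25, 651/25, -66/5)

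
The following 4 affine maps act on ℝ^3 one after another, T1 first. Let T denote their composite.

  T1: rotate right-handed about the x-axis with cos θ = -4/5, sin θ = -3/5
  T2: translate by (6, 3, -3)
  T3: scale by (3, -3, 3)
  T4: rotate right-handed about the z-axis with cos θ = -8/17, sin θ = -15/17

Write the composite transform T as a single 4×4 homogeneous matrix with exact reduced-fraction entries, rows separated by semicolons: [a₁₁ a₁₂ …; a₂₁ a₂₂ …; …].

T = [-24/17 36/17 -27/17 -279/17; -45/17 -96/85 72/85 -198/17; 0 -9/5 -12/5 -9; 0 0 0 1]

T1 = [1 0 0 0; 0 -4/5 3/5 0; 0 -3/5 -4/5 0; 0 0 0 1]
T2·T1 = [1 0 0 6; 0 -4/5 3/5 3; 0 -3/5 -4/5 -3; 0 0 0 1]
T3·…·T1 = [3 0 0 18; 0 12/5 -9/5 -9; 0 -9/5 -12/5 -9; 0 0 0 1]
T4·…·T1 = [-24/17 36/17 -27/17 -279/17; -45/17 -96/85 72/85 -198/17; 0 -9/5 -12/5 -9; 0 0 0 1]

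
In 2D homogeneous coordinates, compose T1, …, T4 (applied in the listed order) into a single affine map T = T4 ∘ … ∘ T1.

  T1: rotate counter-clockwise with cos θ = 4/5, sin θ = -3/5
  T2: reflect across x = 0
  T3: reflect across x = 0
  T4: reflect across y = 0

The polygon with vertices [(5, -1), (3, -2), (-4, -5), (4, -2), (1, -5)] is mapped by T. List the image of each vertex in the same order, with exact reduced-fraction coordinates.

image vertices: (17/5, 19/5), (6/5, 17/5), (-31/5, 8/5), (2, 4), (-11/5, 23/5)

T1 rotate counter-clockwise with cos θ = 4/5, sin θ = -3/5: (5, -1) → (17/5, -19/5); (3, -2) → (6/5, -17/5); (-4, -5) → (-31/5, -8/5); (4, -2) → (2, -4); (1, -5) → (-11/5, -23/5)
T2 reflect across x = 0: (17/5, -19/5) → (-17/5, -19/5); (6/5, -17/5) → (-6/5, -17/5); (-31/5, -8/5) → (31/5, -8/5); (2, -4) → (-2, -4); (-11/5, -23/5) → (11/5, -23/5)
T3 reflect across x = 0: (-17/5, -19/5) → (17/5, -19/5); (-6/5, -17/5) → (6/5, -17/5); (31/5, -8/5) → (-31/5, -8/5); (-2, -4) → (2, -4); (11/5, -23/5) → (-11/5, -23/5)
T4 reflect across y = 0: (17/5, -19/5) → (17/5, 19/5); (6/5, -17/5) → (6/5, 17/5); (-31/5, -8/5) → (-31/5, 8/5); (2, -4) → (2, 4); (-11/5, -23/5) → (-11/5, 23/5)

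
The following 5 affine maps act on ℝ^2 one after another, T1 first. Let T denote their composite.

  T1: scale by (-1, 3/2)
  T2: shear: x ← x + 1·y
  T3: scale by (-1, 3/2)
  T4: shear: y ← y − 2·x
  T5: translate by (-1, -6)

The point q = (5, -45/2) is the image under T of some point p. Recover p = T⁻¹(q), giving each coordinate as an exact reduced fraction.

p = (3, -2)

T1 = [-1 0 0; 0 3/2 0; 0 0 1]
T2·T1 = [-1 3/2 0; 0 3/2 0; 0 0 1]
T3·…·T1 = [1 -3/2 0; 0 9/4 0; 0 0 1]
T4·…·T1 = [1 -3/2 0; -2 21/4 0; 0 0 1]
T5·…·T1 = [1 -3/2 -1; -2 21/4 -6; 0 0 1]
det M = 9/4; M⁻¹ = [7/3 2/3 19/3; 8/9 4/9 32/9; 0 0 1]
M⁻¹ · (5, -45/2)ᵀ = (3, -2)ᵀ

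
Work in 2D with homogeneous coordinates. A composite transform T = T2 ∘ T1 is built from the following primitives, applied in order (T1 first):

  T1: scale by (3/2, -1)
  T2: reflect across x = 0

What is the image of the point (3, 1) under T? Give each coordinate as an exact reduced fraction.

T(p) = (-9/2, -1)

T1 scale by (3/2, -1): (3, 1) → (9/2, -1)
T2 reflect across x = 0: (9/2, -1) → (-9/2, -1)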